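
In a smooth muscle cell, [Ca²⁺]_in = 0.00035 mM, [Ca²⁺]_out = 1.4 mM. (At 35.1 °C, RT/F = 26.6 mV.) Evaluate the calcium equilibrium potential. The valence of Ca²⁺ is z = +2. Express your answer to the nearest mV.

110 mV

E = (26.6/z) · ln([Ca²⁺]_out/[Ca²⁺]_in) with z = +2.
= (26.6/2) · ln(1.4/0.00035) = 13.30 · ln(4000)
= 13.30 · (8.2940) = 110.31 mV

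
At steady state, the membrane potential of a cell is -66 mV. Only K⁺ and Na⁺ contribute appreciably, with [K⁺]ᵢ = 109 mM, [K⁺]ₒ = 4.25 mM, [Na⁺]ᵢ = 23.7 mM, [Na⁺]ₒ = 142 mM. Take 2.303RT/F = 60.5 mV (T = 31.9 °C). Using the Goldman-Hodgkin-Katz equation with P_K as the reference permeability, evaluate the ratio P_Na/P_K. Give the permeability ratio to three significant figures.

Let α = P_Na/P_K. GHK: Vm = 60.5·log₁₀[(Kₒ + α·Naₒ)/(Kᵢ + α·Naᵢ)].
10^(Vm/60.5) = 10^(-66.0/60.5) = 0.081113
So 0.081113·(Kᵢ + α·Naᵢ) = Kₒ + α·Naₒ → α = (0.081113·109.0 − 4.25) / (142.0 − 0.081113·23.7)
α = (8.841 − 4.25) / (142.0 − 1.922) = 4.591/140.1 = 0.03278

0.0328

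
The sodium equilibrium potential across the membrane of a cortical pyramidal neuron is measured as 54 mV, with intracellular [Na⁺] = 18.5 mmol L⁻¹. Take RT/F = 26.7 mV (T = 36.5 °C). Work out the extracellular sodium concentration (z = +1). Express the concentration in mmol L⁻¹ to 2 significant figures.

140 mmol L⁻¹

Nernst: E = (26.7/1) · ln([out]/[in]), so ln([out]/[in]) = 54.0 × 1 / 26.7 = 2.0225.
[out]/[in] = e^(2.0225) = 7.557.
[out] = 7.557 × 18.5 = 139.8 mmol L⁻¹.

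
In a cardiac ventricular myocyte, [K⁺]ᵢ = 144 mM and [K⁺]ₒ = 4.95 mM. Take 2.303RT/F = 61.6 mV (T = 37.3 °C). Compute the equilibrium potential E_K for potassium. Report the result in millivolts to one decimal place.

E = (61.6/z) · log₁₀([K⁺]_out/[K⁺]_in) with z = +1.
= (61.6/1) · log₁₀(4.95/144) = 61.60 · log₁₀(0.03438)
= 61.60 · (-1.4638) = -90.17 mV

-90.2 mV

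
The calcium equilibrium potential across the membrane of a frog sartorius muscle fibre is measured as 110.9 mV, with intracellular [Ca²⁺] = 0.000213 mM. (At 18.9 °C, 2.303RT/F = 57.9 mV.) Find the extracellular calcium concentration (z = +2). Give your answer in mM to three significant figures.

1.44 mM

Nernst: E = (57.9/2) · log₁₀([out]/[in]), so log₁₀([out]/[in]) = 110.9 × 2 / 57.9 = 3.8307.
[out]/[in] = 10^(3.8307) = 6772.
[out] = 6772 × 0.000213 = 1.443 mM.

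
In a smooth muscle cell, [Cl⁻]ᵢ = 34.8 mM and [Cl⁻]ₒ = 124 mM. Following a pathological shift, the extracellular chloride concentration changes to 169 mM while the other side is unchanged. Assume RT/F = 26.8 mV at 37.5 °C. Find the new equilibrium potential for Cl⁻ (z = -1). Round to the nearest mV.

-42 mV

After the shift: [Cl⁻]_out = 169, [Cl⁻]_in = 34.8 mM.
E_new = (26.8/-1)·ln(169/34.8) = -26.80 · (1.5803) = -42.35 mV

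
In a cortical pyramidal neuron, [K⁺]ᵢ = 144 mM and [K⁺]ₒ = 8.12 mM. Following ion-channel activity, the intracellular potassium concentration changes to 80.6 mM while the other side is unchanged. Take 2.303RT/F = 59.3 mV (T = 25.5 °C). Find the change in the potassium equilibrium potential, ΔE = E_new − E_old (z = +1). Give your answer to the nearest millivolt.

15 mV

E_old = (59.3/1)·log₁₀(8.12/144) = -74.05 mV
E_new = (59.3/1)·log₁₀(8.12/80.6) = -59.11 mV
ΔE = -59.11 − (-74.05) = 14.95 mV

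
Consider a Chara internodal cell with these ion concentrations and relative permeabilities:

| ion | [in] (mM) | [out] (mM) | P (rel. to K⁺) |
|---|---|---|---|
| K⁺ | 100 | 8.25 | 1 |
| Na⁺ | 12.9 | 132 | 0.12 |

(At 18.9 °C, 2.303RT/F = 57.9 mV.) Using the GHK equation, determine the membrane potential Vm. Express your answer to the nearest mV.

Vm = 57.9 · log₁₀[(Σ P·[cation]ₒ + Σ P·[anion]ᵢ) / (Σ P·[cation]ᵢ + Σ P·[anion]ₒ)]
Numerator = 1×8.25 + 0.12×132 = 24.09
Denominator = 1×100 + 0.12×12.9 = 101.5
Vm = 57.9 · log₁₀(0.23723) = 57.9 × (-0.6248) = -36.18 mV

-36 mV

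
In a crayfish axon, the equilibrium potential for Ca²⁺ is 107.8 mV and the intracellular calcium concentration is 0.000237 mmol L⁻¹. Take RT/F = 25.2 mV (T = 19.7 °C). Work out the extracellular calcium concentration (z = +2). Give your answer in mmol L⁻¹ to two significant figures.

Nernst: E = (25.2/2) · ln([out]/[in]), so ln([out]/[in]) = 107.8 × 2 / 25.2 = 8.5556.
[out]/[in] = e^(8.5556) = 5196.
[out] = 5196 × 0.000237 = 1.231 mmol L⁻¹.

1.2 mmol L⁻¹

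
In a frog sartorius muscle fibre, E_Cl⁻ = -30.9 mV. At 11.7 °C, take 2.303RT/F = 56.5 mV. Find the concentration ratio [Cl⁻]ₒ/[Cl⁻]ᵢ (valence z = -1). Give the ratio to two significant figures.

3.5

log₁₀([out]/[in]) = E·z/(56.5) = -30.9 × -1 / 56.5 = 0.5469
[out]/[in] = 10^(0.5469) = 3.523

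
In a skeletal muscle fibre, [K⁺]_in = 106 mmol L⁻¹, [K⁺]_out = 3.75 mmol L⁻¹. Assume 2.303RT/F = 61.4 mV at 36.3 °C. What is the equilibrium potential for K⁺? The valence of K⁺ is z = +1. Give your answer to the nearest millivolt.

-89 mV

E = (61.4/z) · log₁₀([K⁺]_out/[K⁺]_in) with z = +1.
= (61.4/1) · log₁₀(3.75/106) = 61.40 · log₁₀(0.03538)
= 61.40 · (-1.4513) = -89.11 mV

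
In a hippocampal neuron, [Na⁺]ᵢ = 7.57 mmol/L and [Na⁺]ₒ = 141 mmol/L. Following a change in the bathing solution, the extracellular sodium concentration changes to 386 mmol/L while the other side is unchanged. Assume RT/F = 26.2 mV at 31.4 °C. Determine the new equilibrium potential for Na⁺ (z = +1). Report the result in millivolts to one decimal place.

103.0 mV

After the shift: [Na⁺]_out = 386, [Na⁺]_in = 7.57 mmol/L.
E_new = (26.2/1)·ln(386/7.57) = 26.20 · (3.9316) = 103.01 mV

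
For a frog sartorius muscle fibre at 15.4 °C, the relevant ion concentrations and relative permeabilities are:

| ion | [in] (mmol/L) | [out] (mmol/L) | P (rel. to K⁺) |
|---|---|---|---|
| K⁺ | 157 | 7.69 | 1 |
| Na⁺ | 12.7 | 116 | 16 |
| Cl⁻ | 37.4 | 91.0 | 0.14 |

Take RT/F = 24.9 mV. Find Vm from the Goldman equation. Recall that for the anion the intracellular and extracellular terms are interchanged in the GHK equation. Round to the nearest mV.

Vm = 24.9 · ln[(Σ P·[cation]ₒ + Σ P·[anion]ᵢ) / (Σ P·[cation]ᵢ + Σ P·[anion]ₒ)]
Numerator = 1×7.69 + 16×116 + 0.14×37.4 = 1869
Denominator = 1×157 + 16×12.7 + 0.14×91.0 = 372.9
Vm = 24.9 · ln(5.0113) = 24.9 × (1.6117) = 40.13 mV

40 mV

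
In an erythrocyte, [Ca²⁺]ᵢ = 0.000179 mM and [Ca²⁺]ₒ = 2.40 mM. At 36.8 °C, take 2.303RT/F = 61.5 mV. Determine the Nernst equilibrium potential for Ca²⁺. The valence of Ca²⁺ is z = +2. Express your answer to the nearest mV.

E = (61.5/z) · log₁₀([Ca²⁺]_out/[Ca²⁺]_in) with z = +2.
= (61.5/2) · log₁₀(2.40/0.000179) = 30.75 · log₁₀(1.341e+04)
= 30.75 · (4.1274) = 126.92 mV

127 mV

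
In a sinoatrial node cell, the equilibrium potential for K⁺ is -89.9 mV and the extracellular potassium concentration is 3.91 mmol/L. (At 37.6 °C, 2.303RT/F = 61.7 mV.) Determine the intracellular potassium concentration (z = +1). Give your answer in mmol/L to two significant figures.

Nernst: E = (61.7/1) · log₁₀([out]/[in]), so log₁₀([out]/[in]) = -89.9 × 1 / 61.7 = -1.4571.
[out]/[in] = 10^(-1.4571) = 0.03491.
[in] = 3.91 / 0.03491 = 112 mmol/L.

110 mmol/L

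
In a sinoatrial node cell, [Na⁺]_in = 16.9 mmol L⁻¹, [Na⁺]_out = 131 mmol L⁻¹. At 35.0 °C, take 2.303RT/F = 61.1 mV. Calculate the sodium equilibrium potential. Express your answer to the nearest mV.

54 mV

E = (61.1/z) · log₁₀([Na⁺]_out/[Na⁺]_in) with z = +1.
= (61.1/1) · log₁₀(131/16.9) = 61.10 · log₁₀(7.751)
= 61.10 · (0.8894) = 54.34 mV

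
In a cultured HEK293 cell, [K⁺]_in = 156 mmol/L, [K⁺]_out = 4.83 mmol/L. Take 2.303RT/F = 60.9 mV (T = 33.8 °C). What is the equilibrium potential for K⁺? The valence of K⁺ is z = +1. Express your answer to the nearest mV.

-92 mV

E = (60.9/z) · log₁₀([K⁺]_out/[K⁺]_in) with z = +1.
= (60.9/1) · log₁₀(4.83/156) = 60.90 · log₁₀(0.03096)
= 60.90 · (-1.5092) = -91.91 mV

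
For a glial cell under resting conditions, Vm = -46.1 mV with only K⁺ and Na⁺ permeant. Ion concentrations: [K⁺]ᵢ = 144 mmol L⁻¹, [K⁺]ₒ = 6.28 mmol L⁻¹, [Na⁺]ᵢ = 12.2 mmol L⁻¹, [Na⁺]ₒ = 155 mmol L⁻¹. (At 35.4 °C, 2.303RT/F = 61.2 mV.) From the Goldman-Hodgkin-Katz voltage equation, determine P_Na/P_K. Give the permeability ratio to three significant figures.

0.125

Let α = P_Na/P_K. GHK: Vm = 61.2·log₁₀[(Kₒ + α·Naₒ)/(Kᵢ + α·Naᵢ)].
10^(Vm/61.2) = 10^(-46.1/61.2) = 0.17649
So 0.17649·(Kᵢ + α·Naᵢ) = Kₒ + α·Naₒ → α = (0.17649·144.0 − 6.28) / (155.0 − 0.17649·12.2)
α = (25.42 − 6.28) / (155.0 − 2.153) = 19.14/152.8 = 0.1252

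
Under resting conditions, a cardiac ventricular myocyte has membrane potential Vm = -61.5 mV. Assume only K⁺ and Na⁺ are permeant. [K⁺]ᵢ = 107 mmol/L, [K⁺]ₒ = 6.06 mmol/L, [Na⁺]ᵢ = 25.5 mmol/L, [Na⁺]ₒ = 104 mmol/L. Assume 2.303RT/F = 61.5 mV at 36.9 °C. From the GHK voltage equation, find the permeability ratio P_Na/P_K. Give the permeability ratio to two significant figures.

0.046

Let α = P_Na/P_K. GHK: Vm = 61.5·log₁₀[(Kₒ + α·Naₒ)/(Kᵢ + α·Naᵢ)].
10^(Vm/61.5) = 10^(-61.5/61.5) = 0.1
So 0.1·(Kᵢ + α·Naᵢ) = Kₒ + α·Naₒ → α = (0.1·107.0 − 6.06) / (104.0 − 0.1·25.5)
α = (10.7 − 6.06) / (104.0 − 2.55) = 4.64/101.5 = 0.04574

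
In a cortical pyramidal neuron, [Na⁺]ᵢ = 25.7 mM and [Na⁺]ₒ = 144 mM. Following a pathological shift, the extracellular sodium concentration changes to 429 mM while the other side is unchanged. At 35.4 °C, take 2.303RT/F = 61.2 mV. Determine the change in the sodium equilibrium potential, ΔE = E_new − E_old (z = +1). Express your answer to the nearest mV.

29 mV

E_old = (61.2/1)·log₁₀(144/25.7) = 45.80 mV
E_new = (61.2/1)·log₁₀(429/25.7) = 74.82 mV
ΔE = 74.82 − (45.80) = 29.01 mV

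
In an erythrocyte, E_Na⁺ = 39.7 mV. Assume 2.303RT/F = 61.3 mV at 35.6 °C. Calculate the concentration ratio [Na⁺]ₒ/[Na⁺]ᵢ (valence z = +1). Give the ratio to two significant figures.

4.4

log₁₀([out]/[in]) = E·z/(61.3) = 39.7 × 1 / 61.3 = 0.6476
[out]/[in] = 10^(0.6476) = 4.443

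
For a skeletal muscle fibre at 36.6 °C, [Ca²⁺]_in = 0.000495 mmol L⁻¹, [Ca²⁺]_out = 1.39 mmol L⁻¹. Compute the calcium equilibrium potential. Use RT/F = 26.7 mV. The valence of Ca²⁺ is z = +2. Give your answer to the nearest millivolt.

E = (26.7/z) · ln([Ca²⁺]_out/[Ca²⁺]_in) with z = +2.
= (26.7/2) · ln(1.39/0.000495) = 13.35 · ln(2808)
= 13.35 · (7.9403) = 106.00 mV

106 mV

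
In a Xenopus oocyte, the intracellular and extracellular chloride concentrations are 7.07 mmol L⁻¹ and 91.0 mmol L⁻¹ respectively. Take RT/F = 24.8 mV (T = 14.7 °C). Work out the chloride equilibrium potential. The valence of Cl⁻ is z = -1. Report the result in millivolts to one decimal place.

E = (24.8/z) · ln([Cl⁻]_out/[Cl⁻]_in) with z = -1.
For an anion, dividing by z = -1 reverses the sign.
= (24.8/-1) · ln(91.0/7.07) = -24.80 · ln(12.87)
= -24.80 · (2.5550) = -63.36 mV

-63.4 mV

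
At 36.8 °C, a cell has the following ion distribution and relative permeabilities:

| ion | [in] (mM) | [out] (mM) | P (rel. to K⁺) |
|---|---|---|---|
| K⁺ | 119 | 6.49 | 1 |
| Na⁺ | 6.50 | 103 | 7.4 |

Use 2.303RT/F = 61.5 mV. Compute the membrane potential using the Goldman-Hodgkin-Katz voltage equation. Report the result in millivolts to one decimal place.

Vm = 61.5 · log₁₀[(Σ P·[cation]ₒ + Σ P·[anion]ᵢ) / (Σ P·[cation]ᵢ + Σ P·[anion]ₒ)]
Numerator = 1×6.49 + 7.4×103 = 768.7
Denominator = 1×119 + 7.4×6.50 = 167.1
Vm = 61.5 · log₁₀(4.6002) = 61.5 × (0.6628) = 40.76 mV

40.8 mV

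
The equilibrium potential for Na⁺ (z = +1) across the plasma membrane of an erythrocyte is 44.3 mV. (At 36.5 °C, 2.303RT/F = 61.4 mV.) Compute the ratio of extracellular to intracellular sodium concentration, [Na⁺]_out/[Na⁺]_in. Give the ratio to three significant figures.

5.27

log₁₀([out]/[in]) = E·z/(61.4) = 44.3 × 1 / 61.4 = 0.7215
[out]/[in] = 10^(0.7215) = 5.266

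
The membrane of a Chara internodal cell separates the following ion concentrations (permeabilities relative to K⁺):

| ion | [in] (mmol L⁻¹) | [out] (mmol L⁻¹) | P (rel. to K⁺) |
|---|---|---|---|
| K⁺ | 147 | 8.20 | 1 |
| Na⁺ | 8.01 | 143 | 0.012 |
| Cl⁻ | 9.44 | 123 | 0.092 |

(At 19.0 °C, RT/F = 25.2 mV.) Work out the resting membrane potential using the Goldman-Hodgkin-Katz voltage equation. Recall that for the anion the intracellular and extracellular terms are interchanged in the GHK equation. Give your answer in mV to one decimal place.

Vm = 25.2 · ln[(Σ P·[cation]ₒ + Σ P·[anion]ᵢ) / (Σ P·[cation]ᵢ + Σ P·[anion]ₒ)]
Numerator = 1×8.20 + 0.012×143 + 0.092×9.44 = 10.78
Denominator = 1×147 + 0.012×8.01 + 0.092×123 = 158.4
Vm = 25.2 · ln(0.068079) = 25.2 × (-2.6871) = -67.71 mV

-67.7 mV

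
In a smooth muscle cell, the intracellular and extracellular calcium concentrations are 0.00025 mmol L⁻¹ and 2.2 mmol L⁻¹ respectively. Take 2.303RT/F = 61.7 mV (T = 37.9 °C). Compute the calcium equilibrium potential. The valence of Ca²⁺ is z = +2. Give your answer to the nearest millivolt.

E = (61.7/z) · log₁₀([Ca²⁺]_out/[Ca²⁺]_in) with z = +2.
= (61.7/2) · log₁₀(2.2/0.00025) = 30.85 · log₁₀(8800)
= 30.85 · (3.9445) = 121.69 mV

122 mV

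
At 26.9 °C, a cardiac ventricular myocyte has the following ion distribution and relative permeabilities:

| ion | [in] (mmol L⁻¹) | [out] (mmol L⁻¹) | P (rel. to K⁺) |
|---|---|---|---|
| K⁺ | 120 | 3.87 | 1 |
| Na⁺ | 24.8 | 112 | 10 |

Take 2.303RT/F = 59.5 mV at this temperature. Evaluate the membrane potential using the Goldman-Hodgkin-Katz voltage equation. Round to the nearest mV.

Vm = 59.5 · log₁₀[(Σ P·[cation]ₒ + Σ P·[anion]ᵢ) / (Σ P·[cation]ᵢ + Σ P·[anion]ₒ)]
Numerator = 1×3.87 + 10×112 = 1124
Denominator = 1×120 + 10×24.8 = 368
Vm = 59.5 · log₁₀(3.054) = 59.5 × (0.4849) = 28.85 mV

29 mV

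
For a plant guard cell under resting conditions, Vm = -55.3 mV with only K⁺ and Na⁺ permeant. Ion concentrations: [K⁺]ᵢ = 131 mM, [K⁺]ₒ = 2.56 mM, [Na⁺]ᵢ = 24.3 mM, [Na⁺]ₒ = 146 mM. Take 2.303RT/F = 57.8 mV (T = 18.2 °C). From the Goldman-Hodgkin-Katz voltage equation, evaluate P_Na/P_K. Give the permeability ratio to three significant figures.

Let α = P_Na/P_K. GHK: Vm = 57.8·log₁₀[(Kₒ + α·Naₒ)/(Kᵢ + α·Naᵢ)].
10^(Vm/57.8) = 10^(-55.3/57.8) = 0.11047
So 0.11047·(Kᵢ + α·Naᵢ) = Kₒ + α·Naₒ → α = (0.11047·131.0 − 2.56) / (146.0 − 0.11047·24.3)
α = (14.47 − 2.56) / (146.0 − 2.684) = 11.91/143.3 = 0.08312

0.0831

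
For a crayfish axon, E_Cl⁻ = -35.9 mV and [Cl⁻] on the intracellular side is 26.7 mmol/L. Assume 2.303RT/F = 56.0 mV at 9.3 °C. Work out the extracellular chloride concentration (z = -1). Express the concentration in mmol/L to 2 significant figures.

Nernst: E = (56.0/-1) · log₁₀([out]/[in]), so log₁₀([out]/[in]) = -35.9 × -1 / 56.0 = 0.6411.
[out]/[in] = 10^(0.6411) = 4.376.
[out] = 4.376 × 26.7 = 116.8 mmol/L.

120 mmol/L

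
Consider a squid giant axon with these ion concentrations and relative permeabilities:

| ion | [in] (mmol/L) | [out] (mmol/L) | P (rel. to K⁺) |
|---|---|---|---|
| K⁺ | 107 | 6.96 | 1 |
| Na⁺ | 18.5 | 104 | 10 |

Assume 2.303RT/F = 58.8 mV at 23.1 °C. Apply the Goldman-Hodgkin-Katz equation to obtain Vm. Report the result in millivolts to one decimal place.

32.6 mV

Vm = 58.8 · log₁₀[(Σ P·[cation]ₒ + Σ P·[anion]ᵢ) / (Σ P·[cation]ᵢ + Σ P·[anion]ₒ)]
Numerator = 1×6.96 + 10×104 = 1047
Denominator = 1×107 + 10×18.5 = 292
Vm = 58.8 · log₁₀(3.5855) = 58.8 × (0.5545) = 32.61 mV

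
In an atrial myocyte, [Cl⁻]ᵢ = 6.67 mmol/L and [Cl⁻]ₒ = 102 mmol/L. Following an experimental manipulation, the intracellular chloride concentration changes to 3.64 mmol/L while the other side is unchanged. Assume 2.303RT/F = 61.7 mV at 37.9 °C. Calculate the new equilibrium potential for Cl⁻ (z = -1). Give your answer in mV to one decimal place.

-89.3 mV

After the shift: [Cl⁻]_out = 102, [Cl⁻]_in = 3.64 mmol/L.
E_new = (61.7/-1)·log₁₀(102/3.64) = -61.70 · (1.4475) = -89.31 mV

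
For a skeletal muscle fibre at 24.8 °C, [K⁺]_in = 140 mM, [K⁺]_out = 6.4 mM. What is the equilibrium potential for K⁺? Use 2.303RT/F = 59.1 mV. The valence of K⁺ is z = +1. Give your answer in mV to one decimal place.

E = (59.1/z) · log₁₀([K⁺]_out/[K⁺]_in) with z = +1.
= (59.1/1) · log₁₀(6.4/140) = 59.10 · log₁₀(0.04571)
= 59.10 · (-1.3399) = -79.19 mV

-79.2 mV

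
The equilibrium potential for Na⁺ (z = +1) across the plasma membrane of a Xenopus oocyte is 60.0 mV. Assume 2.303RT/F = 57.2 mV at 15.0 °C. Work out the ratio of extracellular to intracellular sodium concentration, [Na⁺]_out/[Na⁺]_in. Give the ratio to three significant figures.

log₁₀([out]/[in]) = E·z/(57.2) = 60.0 × 1 / 57.2 = 1.0490
[out]/[in] = 10^(1.0490) = 11.19

11.2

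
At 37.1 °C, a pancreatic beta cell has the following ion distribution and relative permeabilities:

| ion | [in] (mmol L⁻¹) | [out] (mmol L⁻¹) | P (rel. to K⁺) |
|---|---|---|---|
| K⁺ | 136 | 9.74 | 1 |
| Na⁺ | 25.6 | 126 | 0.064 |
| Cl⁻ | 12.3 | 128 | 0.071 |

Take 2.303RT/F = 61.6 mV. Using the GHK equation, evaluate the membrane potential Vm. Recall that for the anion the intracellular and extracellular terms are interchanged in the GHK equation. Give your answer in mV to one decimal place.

-55.1 mV

Vm = 61.6 · log₁₀[(Σ P·[cation]ₒ + Σ P·[anion]ᵢ) / (Σ P·[cation]ᵢ + Σ P·[anion]ₒ)]
Numerator = 1×9.74 + 0.064×126 + 0.071×12.3 = 18.68
Denominator = 1×136 + 0.064×25.6 + 0.071×128 = 146.7
Vm = 61.6 · log₁₀(0.12729) = 61.6 × (-0.8952) = -55.14 mV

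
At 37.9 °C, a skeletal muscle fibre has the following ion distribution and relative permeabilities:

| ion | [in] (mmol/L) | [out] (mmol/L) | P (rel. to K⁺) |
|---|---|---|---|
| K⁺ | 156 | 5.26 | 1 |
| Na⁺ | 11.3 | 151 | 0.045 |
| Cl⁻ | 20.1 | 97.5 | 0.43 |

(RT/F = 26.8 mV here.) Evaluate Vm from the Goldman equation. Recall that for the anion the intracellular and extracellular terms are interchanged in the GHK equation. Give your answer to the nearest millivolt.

Vm = 26.8 · ln[(Σ P·[cation]ₒ + Σ P·[anion]ᵢ) / (Σ P·[cation]ᵢ + Σ P·[anion]ₒ)]
Numerator = 1×5.26 + 0.045×151 + 0.43×20.1 = 20.7
Denominator = 1×156 + 0.045×11.3 + 0.43×97.5 = 198.4
Vm = 26.8 · ln(0.10431) = 26.8 × (-2.2604) = -60.58 mV

-61 mV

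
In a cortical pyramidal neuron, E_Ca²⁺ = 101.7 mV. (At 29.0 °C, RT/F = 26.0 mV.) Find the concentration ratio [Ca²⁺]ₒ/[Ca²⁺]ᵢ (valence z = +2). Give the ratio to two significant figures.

2500

ln([out]/[in]) = E·z/(26.0) = 101.7 × 2 / 26.0 = 7.8231
[out]/[in] = e^(7.8231) = 2498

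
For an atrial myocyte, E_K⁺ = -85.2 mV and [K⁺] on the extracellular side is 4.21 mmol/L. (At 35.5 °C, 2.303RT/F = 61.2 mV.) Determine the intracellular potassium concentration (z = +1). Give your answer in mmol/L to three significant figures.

104 mmol/L

Nernst: E = (61.2/1) · log₁₀([out]/[in]), so log₁₀([out]/[in]) = -85.2 × 1 / 61.2 = -1.3922.
[out]/[in] = 10^(-1.3922) = 0.04054.
[in] = 4.21 / 0.04054 = 103.9 mmol/L.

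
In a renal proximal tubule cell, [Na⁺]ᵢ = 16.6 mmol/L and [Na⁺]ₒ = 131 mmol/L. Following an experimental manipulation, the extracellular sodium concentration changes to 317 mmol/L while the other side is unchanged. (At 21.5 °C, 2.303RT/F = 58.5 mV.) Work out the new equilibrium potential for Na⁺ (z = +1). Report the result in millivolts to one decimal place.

After the shift: [Na⁺]_out = 317, [Na⁺]_in = 16.6 mmol/L.
E_new = (58.5/1)·log₁₀(317/16.6) = 58.50 · (1.2810) = 74.94 mV

74.9 mV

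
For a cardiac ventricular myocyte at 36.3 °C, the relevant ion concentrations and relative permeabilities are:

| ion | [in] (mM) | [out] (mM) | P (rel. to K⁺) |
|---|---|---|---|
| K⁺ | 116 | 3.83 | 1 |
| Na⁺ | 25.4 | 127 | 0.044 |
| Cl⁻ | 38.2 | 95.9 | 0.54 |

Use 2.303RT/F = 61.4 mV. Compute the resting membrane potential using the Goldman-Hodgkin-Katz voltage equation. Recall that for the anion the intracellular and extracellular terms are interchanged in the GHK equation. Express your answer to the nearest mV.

Vm = 61.4 · log₁₀[(Σ P·[cation]ₒ + Σ P·[anion]ᵢ) / (Σ P·[cation]ᵢ + Σ P·[anion]ₒ)]
Numerator = 1×3.83 + 0.044×127 + 0.54×38.2 = 30.05
Denominator = 1×116 + 0.044×25.4 + 0.54×95.9 = 168.9
Vm = 61.4 · log₁₀(0.17789) = 61.4 × (-0.7499) = -46.04 mV

-46 mV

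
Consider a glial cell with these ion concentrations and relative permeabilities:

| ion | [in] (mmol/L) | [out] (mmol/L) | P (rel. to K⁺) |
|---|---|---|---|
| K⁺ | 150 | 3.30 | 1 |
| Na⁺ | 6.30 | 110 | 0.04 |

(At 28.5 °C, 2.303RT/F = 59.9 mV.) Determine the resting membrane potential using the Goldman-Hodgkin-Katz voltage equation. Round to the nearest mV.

Vm = 59.9 · log₁₀[(Σ P·[cation]ₒ + Σ P·[anion]ᵢ) / (Σ P·[cation]ᵢ + Σ P·[anion]ₒ)]
Numerator = 1×3.30 + 0.04×110 = 7.7
Denominator = 1×150 + 0.04×6.30 = 150.3
Vm = 59.9 · log₁₀(0.051247) = 59.9 × (-1.2903) = -77.29 mV

-77 mV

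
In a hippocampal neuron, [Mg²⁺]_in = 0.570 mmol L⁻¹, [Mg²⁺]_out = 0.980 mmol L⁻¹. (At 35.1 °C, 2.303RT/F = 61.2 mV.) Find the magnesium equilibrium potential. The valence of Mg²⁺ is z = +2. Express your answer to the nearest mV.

E = (61.2/z) · log₁₀([Mg²⁺]_out/[Mg²⁺]_in) with z = +2.
= (61.2/2) · log₁₀(0.980/0.570) = 30.60 · log₁₀(1.719)
= 30.60 · (0.2354) = 7.20 mV

7 mV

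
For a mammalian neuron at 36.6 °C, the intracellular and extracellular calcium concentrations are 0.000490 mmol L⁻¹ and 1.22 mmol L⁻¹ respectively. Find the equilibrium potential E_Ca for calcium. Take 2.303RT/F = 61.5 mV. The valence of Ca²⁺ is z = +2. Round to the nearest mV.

E = (61.5/z) · log₁₀([Ca²⁺]_out/[Ca²⁺]_in) with z = +2.
= (61.5/2) · log₁₀(1.22/0.000490) = 30.75 · log₁₀(2490)
= 30.75 · (3.3962) = 104.43 mV

104 mV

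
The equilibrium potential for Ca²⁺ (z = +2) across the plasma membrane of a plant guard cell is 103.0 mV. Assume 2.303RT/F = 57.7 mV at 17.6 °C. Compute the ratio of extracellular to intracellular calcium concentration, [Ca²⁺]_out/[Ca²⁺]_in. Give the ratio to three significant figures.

log₁₀([out]/[in]) = E·z/(57.7) = 103.0 × 2 / 57.7 = 3.5702
[out]/[in] = 10^(3.5702) = 3717

3720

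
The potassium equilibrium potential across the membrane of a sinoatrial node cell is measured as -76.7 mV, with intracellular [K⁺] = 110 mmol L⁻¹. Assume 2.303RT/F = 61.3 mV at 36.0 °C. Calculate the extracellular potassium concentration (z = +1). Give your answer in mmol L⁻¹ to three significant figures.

6.17 mmol L⁻¹

Nernst: E = (61.3/1) · log₁₀([out]/[in]), so log₁₀([out]/[in]) = -76.7 × 1 / 61.3 = -1.2512.
[out]/[in] = 10^(-1.2512) = 0.05608.
[out] = 0.05608 × 110 = 6.168 mmol L⁻¹.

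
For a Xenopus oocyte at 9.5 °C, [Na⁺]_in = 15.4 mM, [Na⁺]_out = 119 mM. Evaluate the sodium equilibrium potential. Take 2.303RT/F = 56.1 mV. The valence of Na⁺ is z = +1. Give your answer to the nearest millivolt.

50 mV

E = (56.1/z) · log₁₀([Na⁺]_out/[Na⁺]_in) with z = +1.
= (56.1/1) · log₁₀(119/15.4) = 56.10 · log₁₀(7.727)
= 56.10 · (0.8880) = 49.82 mV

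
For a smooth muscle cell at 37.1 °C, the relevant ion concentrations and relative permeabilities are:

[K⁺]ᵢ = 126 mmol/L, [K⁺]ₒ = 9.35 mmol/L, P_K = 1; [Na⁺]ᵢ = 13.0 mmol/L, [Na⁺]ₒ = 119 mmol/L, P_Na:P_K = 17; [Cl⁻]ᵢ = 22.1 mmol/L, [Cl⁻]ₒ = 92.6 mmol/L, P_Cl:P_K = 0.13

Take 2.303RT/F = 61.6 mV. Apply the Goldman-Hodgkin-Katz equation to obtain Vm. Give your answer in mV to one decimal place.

46.4 mV

Vm = 61.6 · log₁₀[(Σ P·[cation]ₒ + Σ P·[anion]ᵢ) / (Σ P·[cation]ᵢ + Σ P·[anion]ₒ)]
Numerator = 1×9.35 + 17×119 + 0.13×22.1 = 2035
Denominator = 1×126 + 17×13.0 + 0.13×92.6 = 359
Vm = 61.6 · log₁₀(5.6685) = 61.6 × (0.7535) = 46.41 mV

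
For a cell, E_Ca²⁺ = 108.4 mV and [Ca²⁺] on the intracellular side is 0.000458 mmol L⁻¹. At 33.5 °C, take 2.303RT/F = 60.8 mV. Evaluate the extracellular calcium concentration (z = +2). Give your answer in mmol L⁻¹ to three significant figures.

1.69 mmol L⁻¹

Nernst: E = (60.8/2) · log₁₀([out]/[in]), so log₁₀([out]/[in]) = 108.4 × 2 / 60.8 = 3.5658.
[out]/[in] = 10^(3.5658) = 3680.
[out] = 3680 × 0.000458 = 1.685 mmol L⁻¹.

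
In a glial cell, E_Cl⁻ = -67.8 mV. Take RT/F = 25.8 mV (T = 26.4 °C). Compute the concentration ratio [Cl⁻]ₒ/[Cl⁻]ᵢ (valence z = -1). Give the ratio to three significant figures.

13.8

ln([out]/[in]) = E·z/(25.8) = -67.8 × -1 / 25.8 = 2.6279
[out]/[in] = e^(2.6279) = 13.84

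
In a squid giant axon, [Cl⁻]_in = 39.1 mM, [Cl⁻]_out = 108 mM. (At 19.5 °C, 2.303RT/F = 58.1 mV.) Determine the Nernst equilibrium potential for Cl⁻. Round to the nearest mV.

E = (58.1/z) · log₁₀([Cl⁻]_out/[Cl⁻]_in) with z = -1.
For an anion, dividing by z = -1 reverses the sign.
= (58.1/-1) · log₁₀(108/39.1) = -58.10 · log₁₀(2.762)
= -58.10 · (0.4412) = -25.64 mV

-26 mV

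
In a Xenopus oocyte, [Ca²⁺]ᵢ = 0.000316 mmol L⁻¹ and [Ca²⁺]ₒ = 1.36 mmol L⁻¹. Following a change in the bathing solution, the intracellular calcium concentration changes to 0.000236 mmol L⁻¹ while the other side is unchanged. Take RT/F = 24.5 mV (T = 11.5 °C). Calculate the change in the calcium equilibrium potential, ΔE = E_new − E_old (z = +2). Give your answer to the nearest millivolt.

E_old = (24.5/2)·ln(1.36/0.000316) = 102.50 mV
E_new = (24.5/2)·ln(1.36/0.000236) = 106.07 mV
ΔE = 106.07 − (102.50) = 3.58 mV

4 mV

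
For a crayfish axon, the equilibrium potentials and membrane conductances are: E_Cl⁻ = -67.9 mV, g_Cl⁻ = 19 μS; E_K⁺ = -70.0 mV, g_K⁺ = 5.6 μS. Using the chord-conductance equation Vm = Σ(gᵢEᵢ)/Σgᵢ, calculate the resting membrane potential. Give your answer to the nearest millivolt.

-68 mV

Σ gᵢEᵢ = 19·(-67.9) + 5.6·(-70.0) = -1682.10
Σ gᵢ = 19 + 5.6 = 24.6
Vm = -1682.10 / 24.6 = -68.38 mV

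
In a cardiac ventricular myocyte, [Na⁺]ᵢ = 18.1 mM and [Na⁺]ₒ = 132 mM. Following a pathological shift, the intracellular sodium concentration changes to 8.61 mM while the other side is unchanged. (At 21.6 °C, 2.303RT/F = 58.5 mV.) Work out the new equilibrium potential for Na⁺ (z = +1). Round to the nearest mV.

After the shift: [Na⁺]_out = 132, [Na⁺]_in = 8.61 mM.
E_new = (58.5/1)·log₁₀(132/8.61) = 58.50 · (1.1856) = 69.36 mV

69 mV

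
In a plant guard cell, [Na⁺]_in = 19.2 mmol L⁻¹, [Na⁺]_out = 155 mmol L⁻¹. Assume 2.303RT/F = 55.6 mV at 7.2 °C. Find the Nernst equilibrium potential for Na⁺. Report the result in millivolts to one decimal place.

50.4 mV

E = (55.6/z) · log₁₀([Na⁺]_out/[Na⁺]_in) with z = +1.
= (55.6/1) · log₁₀(155/19.2) = 55.60 · log₁₀(8.073)
= 55.60 · (0.9070) = 50.43 mV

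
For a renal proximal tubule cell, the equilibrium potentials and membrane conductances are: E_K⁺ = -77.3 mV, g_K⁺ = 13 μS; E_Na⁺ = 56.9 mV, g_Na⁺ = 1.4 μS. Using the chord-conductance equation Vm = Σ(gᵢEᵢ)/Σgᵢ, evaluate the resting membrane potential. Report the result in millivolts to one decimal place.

Σ gᵢEᵢ = 13·(-77.3) + 1.4·(56.9) = -925.24
Σ gᵢ = 13 + 1.4 = 14.4
Vm = -925.24 / 14.4 = -64.25 mV

-64.3 mV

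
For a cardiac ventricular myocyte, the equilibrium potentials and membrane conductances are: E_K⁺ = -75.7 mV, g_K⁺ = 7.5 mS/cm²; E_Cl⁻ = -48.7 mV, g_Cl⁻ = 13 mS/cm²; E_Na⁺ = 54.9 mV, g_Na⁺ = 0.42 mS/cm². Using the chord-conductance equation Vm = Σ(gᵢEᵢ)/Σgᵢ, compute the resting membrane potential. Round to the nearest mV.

-56 mV

Σ gᵢEᵢ = 7.5·(-75.7) + 13·(-48.7) + 0.42·(54.9) = -1177.79
Σ gᵢ = 7.5 + 13 + 0.42 = 20.92
Vm = -1177.79 / 20.92 = -56.30 mV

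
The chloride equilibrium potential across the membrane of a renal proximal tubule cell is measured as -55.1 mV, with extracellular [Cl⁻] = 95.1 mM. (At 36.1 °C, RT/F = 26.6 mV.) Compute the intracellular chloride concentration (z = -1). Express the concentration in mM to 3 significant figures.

12.0 mM

Nernst: E = (26.6/-1) · ln([out]/[in]), so ln([out]/[in]) = -55.1 × -1 / 26.6 = 2.0714.
[out]/[in] = e^(2.0714) = 7.936.
[in] = 95.1 / 7.936 = 11.98 mM.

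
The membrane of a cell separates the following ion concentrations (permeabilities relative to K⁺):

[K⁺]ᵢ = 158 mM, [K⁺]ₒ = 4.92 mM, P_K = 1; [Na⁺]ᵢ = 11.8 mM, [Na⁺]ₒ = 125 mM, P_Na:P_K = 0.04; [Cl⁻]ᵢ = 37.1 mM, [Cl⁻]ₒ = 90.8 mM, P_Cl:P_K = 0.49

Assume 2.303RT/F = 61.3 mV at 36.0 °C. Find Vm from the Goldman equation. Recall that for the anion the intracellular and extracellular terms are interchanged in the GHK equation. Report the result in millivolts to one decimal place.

Vm = 61.3 · log₁₀[(Σ P·[cation]ₒ + Σ P·[anion]ᵢ) / (Σ P·[cation]ᵢ + Σ P·[anion]ₒ)]
Numerator = 1×4.92 + 0.04×125 + 0.49×37.1 = 28.1
Denominator = 1×158 + 0.04×11.8 + 0.49×90.8 = 203
Vm = 61.3 · log₁₀(0.13844) = 61.3 × (-0.8587) = -52.64 mV

-52.6 mV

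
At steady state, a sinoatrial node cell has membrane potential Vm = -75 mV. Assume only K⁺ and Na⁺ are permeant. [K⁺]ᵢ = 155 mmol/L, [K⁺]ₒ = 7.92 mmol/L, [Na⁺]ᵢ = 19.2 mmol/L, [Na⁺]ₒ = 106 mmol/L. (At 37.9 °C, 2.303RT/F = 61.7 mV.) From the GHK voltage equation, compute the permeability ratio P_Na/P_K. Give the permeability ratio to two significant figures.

0.014

Let α = P_Na/P_K. GHK: Vm = 61.7·log₁₀[(Kₒ + α·Naₒ)/(Kᵢ + α·Naᵢ)].
10^(Vm/61.7) = 10^(-75.0/61.7) = 0.060875
So 0.060875·(Kᵢ + α·Naᵢ) = Kₒ + α·Naₒ → α = (0.060875·155.0 − 7.92) / (106.0 − 0.060875·19.2)
α = (9.436 − 7.92) / (106.0 − 1.169) = 1.516/104.8 = 0.01446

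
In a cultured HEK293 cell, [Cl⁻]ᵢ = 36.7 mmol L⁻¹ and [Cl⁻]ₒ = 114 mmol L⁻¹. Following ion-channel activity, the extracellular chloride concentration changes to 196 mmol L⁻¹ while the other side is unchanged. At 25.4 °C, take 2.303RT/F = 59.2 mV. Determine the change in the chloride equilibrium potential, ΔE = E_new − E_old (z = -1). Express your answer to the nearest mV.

E_old = (59.2/-1)·log₁₀(114/36.7) = -29.14 mV
E_new = (59.2/-1)·log₁₀(196/36.7) = -43.07 mV
ΔE = -43.07 − (-29.14) = -13.93 mV

-14 mV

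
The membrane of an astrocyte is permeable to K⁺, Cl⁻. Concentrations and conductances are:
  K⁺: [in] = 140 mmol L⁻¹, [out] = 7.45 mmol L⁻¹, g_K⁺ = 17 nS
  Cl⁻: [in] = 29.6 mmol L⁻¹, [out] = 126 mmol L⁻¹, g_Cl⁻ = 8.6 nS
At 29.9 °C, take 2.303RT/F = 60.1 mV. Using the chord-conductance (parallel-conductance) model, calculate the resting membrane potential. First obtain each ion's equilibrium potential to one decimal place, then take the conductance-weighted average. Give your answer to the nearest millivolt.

E_K⁺ = (60.1/1)·log₁₀(7.45/140) = -76.6 mV
E_Cl⁻ = (60.1/-1)·log₁₀(126/29.6) = -37.8 mV
Vm = (Σ gᵢEᵢ)/(Σ gᵢ) = (17·-76.6 + 8.6·-37.8) / (17 + 8.6)
= -1627.28 / 25.6 = -63.57 mV

-64 mV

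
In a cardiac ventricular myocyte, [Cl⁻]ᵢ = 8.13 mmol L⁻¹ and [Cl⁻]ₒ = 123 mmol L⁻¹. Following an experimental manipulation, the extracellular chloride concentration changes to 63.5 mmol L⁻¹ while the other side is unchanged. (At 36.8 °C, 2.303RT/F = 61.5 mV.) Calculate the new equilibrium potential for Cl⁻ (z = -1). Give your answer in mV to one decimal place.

-54.9 mV

After the shift: [Cl⁻]_out = 63.5, [Cl⁻]_in = 8.13 mmol L⁻¹.
E_new = (61.5/-1)·log₁₀(63.5/8.13) = -61.50 · (0.8927) = -54.90 mV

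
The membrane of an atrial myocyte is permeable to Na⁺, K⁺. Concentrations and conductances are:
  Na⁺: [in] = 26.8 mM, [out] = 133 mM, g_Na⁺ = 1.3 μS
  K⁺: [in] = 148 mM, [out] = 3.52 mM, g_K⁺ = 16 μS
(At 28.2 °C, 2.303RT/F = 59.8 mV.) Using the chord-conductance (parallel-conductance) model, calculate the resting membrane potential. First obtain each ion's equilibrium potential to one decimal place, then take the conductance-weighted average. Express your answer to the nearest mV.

-87 mV

E_Na⁺ = (59.8/1)·log₁₀(133/26.8) = 41.6 mV
E_K⁺ = (59.8/1)·log₁₀(3.52/148) = -97.1 mV
Vm = (Σ gᵢEᵢ)/(Σ gᵢ) = (1.3·41.6 + 16·-97.1) / (1.3 + 16)
= -1499.52 / 17.3 = -86.68 mV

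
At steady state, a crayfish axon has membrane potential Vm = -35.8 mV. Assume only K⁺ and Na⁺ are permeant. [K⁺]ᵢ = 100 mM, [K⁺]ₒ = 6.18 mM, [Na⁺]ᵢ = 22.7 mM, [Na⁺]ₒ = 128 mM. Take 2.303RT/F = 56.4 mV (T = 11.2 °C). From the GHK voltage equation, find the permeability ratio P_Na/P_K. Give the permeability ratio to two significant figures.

Let α = P_Na/P_K. GHK: Vm = 56.4·log₁₀[(Kₒ + α·Naₒ)/(Kᵢ + α·Naᵢ)].
10^(Vm/56.4) = 10^(-35.8/56.4) = 0.23187
So 0.23187·(Kᵢ + α·Naᵢ) = Kₒ + α·Naₒ → α = (0.23187·100.0 − 6.18) / (128.0 − 0.23187·22.7)
α = (23.19 − 6.18) / (128.0 − 5.263) = 17.01/122.7 = 0.1386

0.14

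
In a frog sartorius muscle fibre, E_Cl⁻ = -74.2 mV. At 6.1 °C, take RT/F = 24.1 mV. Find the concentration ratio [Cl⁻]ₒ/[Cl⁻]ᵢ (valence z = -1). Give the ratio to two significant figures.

ln([out]/[in]) = E·z/(24.1) = -74.2 × -1 / 24.1 = 3.0788
[out]/[in] = e^(3.0788) = 21.73

22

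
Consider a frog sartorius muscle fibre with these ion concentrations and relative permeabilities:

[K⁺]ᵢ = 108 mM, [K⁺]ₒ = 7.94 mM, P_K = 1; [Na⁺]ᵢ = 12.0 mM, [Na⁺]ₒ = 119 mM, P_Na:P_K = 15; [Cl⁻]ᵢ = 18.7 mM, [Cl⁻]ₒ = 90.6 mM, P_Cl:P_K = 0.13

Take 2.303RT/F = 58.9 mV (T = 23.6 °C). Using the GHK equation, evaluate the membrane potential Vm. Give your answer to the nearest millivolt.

46 mV

Vm = 58.9 · log₁₀[(Σ P·[cation]ₒ + Σ P·[anion]ᵢ) / (Σ P·[cation]ᵢ + Σ P·[anion]ₒ)]
Numerator = 1×7.94 + 15×119 + 0.13×18.7 = 1795
Denominator = 1×108 + 15×12.0 + 0.13×90.6 = 299.8
Vm = 58.9 · log₁₀(5.989) = 58.9 × (0.7774) = 45.79 mV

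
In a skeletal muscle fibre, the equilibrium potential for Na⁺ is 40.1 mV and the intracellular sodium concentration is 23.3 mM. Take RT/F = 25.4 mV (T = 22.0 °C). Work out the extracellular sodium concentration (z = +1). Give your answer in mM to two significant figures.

110 mM

Nernst: E = (25.4/1) · ln([out]/[in]), so ln([out]/[in]) = 40.1 × 1 / 25.4 = 1.5787.
[out]/[in] = e^(1.5787) = 4.849.
[out] = 4.849 × 23.3 = 113 mM.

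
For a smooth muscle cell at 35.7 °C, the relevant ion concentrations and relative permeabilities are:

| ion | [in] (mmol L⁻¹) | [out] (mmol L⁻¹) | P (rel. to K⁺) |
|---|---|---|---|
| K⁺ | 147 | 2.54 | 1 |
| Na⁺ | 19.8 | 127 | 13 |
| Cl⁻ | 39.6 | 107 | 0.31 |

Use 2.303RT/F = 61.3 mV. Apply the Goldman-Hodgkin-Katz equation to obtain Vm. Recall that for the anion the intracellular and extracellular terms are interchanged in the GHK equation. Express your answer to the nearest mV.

Vm = 61.3 · log₁₀[(Σ P·[cation]ₒ + Σ P·[anion]ᵢ) / (Σ P·[cation]ᵢ + Σ P·[anion]ₒ)]
Numerator = 1×2.54 + 13×127 + 0.31×39.6 = 1666
Denominator = 1×147 + 13×19.8 + 0.31×107 = 437.6
Vm = 61.3 · log₁₀(3.807) = 61.3 × (0.5806) = 35.59 mV

36 mV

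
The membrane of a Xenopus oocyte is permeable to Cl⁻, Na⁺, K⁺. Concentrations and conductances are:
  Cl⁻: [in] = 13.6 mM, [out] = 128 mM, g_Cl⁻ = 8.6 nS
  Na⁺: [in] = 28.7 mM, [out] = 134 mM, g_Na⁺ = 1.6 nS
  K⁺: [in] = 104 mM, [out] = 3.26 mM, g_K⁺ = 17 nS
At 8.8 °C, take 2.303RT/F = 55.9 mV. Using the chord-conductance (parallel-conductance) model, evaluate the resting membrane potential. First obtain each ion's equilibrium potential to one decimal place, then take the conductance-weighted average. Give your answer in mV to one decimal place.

-67.6 mV

E_Cl⁻ = (55.9/-1)·log₁₀(128/13.6) = -54.4 mV
E_Na⁺ = (55.9/1)·log₁₀(134/28.7) = 37.4 mV
E_K⁺ = (55.9/1)·log₁₀(3.26/104) = -84.1 mV
Vm = (Σ gᵢEᵢ)/(Σ gᵢ) = (8.6·-54.4 + 1.6·37.4 + 17·-84.1) / (8.6 + 1.6 + 17)
= -1837.70 / 27.2 = -67.56 mV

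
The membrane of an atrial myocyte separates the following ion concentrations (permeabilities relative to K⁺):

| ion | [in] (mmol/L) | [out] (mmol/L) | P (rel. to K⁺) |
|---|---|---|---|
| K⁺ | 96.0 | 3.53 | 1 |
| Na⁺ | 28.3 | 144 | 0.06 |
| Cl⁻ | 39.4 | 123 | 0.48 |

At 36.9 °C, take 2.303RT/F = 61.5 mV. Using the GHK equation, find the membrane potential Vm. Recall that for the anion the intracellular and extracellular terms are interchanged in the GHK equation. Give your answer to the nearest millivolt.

-43 mV

Vm = 61.5 · log₁₀[(Σ P·[cation]ₒ + Σ P·[anion]ᵢ) / (Σ P·[cation]ᵢ + Σ P·[anion]ₒ)]
Numerator = 1×3.53 + 0.06×144 + 0.48×39.4 = 31.08
Denominator = 1×96.0 + 0.06×28.3 + 0.48×123 = 156.7
Vm = 61.5 · log₁₀(0.19831) = 61.5 × (-0.7027) = -43.21 mV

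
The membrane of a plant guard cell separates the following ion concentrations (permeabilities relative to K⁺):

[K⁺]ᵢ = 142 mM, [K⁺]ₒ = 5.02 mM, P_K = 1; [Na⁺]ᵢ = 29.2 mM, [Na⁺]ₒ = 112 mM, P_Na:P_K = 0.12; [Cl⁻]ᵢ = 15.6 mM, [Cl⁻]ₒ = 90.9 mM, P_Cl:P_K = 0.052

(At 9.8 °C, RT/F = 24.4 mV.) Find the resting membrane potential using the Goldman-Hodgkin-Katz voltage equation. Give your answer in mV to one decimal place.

-50.1 mV

Vm = 24.4 · ln[(Σ P·[cation]ₒ + Σ P·[anion]ᵢ) / (Σ P·[cation]ᵢ + Σ P·[anion]ₒ)]
Numerator = 1×5.02 + 0.12×112 + 0.052×15.6 = 19.27
Denominator = 1×142 + 0.12×29.2 + 0.052×90.9 = 150.2
Vm = 24.4 · ln(0.12828) = 24.4 × (-2.0536) = -50.11 mV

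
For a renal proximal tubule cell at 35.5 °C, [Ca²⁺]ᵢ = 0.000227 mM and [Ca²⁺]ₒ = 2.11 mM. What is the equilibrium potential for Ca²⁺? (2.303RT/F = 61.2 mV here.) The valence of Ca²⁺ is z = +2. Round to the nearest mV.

121 mV

E = (61.2/z) · log₁₀([Ca²⁺]_out/[Ca²⁺]_in) with z = +2.
= (61.2/2) · log₁₀(2.11/0.000227) = 30.60 · log₁₀(9295)
= 30.60 · (3.9683) = 121.43 mV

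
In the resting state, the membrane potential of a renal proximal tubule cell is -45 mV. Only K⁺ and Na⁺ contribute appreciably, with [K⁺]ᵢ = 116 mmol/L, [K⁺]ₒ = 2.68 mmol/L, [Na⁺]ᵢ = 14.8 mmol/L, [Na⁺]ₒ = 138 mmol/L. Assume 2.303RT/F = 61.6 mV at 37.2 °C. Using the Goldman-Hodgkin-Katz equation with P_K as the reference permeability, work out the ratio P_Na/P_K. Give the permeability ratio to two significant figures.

Let α = P_Na/P_K. GHK: Vm = 61.6·log₁₀[(Kₒ + α·Naₒ)/(Kᵢ + α·Naᵢ)].
10^(Vm/61.6) = 10^(-45.0/61.6) = 0.18599
So 0.18599·(Kᵢ + α·Naᵢ) = Kₒ + α·Naₒ → α = (0.18599·116.0 − 2.68) / (138.0 − 0.18599·14.8)
α = (21.57 − 2.68) / (138.0 − 2.753) = 18.89/135.2 = 0.1397

0.14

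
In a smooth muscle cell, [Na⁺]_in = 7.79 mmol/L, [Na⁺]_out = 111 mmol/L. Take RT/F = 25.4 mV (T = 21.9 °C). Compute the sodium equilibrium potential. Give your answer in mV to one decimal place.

67.5 mV

E = (25.4/z) · ln([Na⁺]_out/[Na⁺]_in) with z = +1.
= (25.4/1) · ln(111/7.79) = 25.40 · ln(14.25)
= 25.40 · (2.6567) = 67.48 mV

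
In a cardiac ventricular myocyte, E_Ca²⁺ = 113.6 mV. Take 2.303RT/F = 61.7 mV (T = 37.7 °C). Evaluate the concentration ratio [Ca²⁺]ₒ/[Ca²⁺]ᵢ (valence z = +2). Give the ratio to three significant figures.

log₁₀([out]/[in]) = E·z/(61.7) = 113.6 × 2 / 61.7 = 3.6823
[out]/[in] = 10^(3.6823) = 4812

4810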